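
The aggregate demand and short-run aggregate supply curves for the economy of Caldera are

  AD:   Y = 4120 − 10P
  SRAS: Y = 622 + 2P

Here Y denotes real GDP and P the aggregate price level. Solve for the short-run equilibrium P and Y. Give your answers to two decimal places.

Set AD = SRAS: 4120 − 10P = 622 + 2P, so 3498 = 12P and P = 291.50.
Substituting into AD, Y = 4120 − 10P = 1205.00.

P = 291.50, Y = 1205.00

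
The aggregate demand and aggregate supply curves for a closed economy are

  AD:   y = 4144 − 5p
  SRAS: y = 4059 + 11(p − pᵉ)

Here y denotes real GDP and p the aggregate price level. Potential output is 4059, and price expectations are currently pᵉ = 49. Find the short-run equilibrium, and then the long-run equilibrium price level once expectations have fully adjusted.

Short run: p = 39, y = 3949. Long run: p = 17.

Short run: with pᵉ = 49, SRAS is y = 3520 + 11p. Setting AD = SRAS gives 624 = 16p, so p = 39 and y = 4144 − 5·39 = 3949.
Output 3949 is below potential 4059, so over time expected prices fall and SRAS shifts right until y returns to 4059.
Long run: y = 4059 on the AD curve gives 4059 = 4144 − 5p, so p = 17.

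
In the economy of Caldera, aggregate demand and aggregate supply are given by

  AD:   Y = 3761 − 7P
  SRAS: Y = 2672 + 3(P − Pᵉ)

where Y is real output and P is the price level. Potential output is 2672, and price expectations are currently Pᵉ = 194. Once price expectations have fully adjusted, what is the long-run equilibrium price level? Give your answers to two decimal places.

Long-run P = 155.57

Short run: with Pᵉ = 194, SRAS is Y = 2090 + 3P. Setting AD = SRAS gives 1671 = 10P, so P = 167.10 and Y = 3761 − 7P = 2591.30.
Output 2591.30 is below potential 2672, so over time expected prices fall and SRAS shifts right until Y returns to 2672.
Long run: Y = 2672 on the AD curve gives 2672 = 3761 − 7P, so P = 155.57.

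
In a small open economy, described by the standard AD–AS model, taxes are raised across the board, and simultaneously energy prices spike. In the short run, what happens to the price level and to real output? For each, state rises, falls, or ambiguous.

Price level: ambiguous; output: falls

The first event is a negative demand shock: AD shifts left, which by itself pushes P down and Y down.
The second is an adverse supply shock: SRAS shifts left, which by itself pushes P up and Y down.
The two shocks push P in opposite directions, so the effect on P is ambiguous. Both shocks push Y down, so Y falls.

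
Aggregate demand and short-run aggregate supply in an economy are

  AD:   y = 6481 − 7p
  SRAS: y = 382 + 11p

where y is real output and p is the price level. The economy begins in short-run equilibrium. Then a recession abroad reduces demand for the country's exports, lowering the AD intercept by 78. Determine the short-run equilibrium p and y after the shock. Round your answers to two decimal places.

This is a negative demand shock: AD shifts left.
New AD: y = 6403 − 7p.
Set AD = SRAS: 6403 − 7p = 382 + 11p, so 6021 = 18p and p = 334.50.
Substituting into AD, y = 4061.50.

p = 334.50, y = 4061.50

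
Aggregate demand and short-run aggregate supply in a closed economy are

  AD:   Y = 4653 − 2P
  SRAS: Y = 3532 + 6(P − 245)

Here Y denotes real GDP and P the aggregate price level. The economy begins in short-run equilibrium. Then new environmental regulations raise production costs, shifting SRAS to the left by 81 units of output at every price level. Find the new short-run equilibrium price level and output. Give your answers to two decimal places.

P = 334.00, Y = 3985.00

This is a negative supply shock: SRAS shifts left.
New SRAS: Y = 1981 + 6P.
Set AD = SRAS: 4653 − 2P = 1981 + 6P, so 2672 = 8P and P = 334.00.
Substituting into AD, Y = 3985.00.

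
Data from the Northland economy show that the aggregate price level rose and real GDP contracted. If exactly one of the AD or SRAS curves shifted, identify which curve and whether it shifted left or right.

SRAS shifted left

P rose and Y fell. An AD shift moves P and Y in the same direction; an SRAS shift moves them in opposite directions.
Here P and Y moved in opposite directions, so the SRAS curve shifted.
Since Y fell, SRAS shifted left.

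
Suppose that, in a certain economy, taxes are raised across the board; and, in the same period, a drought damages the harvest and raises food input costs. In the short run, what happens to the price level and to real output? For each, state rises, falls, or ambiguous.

The first event is a negative demand shock: AD shifts left, which by itself pushes P down and Y down.
The second is an adverse supply shock: SRAS shifts left, which by itself pushes P up and Y down.
The two shocks push P in opposite directions, so the effect on P is ambiguous. Both shocks push Y down, so Y falls.

Price level: ambiguous; output: falls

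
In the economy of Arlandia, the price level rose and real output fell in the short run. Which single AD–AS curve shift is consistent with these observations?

SRAS shifted left

P rose and Y fell. An AD shift moves P and Y in the same direction; an SRAS shift moves them in opposite directions.
Here P and Y moved in opposite directions, so the SRAS curve shifted.
Since Y fell, SRAS shifted left.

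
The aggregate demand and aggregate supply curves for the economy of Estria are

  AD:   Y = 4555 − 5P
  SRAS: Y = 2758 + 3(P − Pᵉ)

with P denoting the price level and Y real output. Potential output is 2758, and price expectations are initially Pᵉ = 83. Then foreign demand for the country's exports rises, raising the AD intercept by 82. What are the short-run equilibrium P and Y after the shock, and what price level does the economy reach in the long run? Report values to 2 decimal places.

AD shifts right: new AD is Y = 4637 − 5P. With Pᵉ = 83, SRAS is Y = 2509 + 3P.
Short run: 4637 − 5P = 2509 + 3P gives 2128 = 8P, so P = 266.00 and Y = 4637 − 5P = 3307.00.
Y = 3307.00 is above potential 2758; expectations adjust and SRAS shifts left until Y = 2758.
Long run: on the new AD curve, 2758 = 4637 − 5P gives P = 375.80.

Short run: P = 266.00, Y = 3307.00. Long run: P = 375.80.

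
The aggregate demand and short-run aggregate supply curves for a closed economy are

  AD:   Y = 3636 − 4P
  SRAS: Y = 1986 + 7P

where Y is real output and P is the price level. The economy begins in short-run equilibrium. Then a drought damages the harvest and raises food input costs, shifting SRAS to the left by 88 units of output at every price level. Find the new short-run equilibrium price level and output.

This is a negative supply shock: SRAS shifts left.
New SRAS: Y = 1898 + 7P.
Set AD = SRAS: 3636 − 4P = 1898 + 7P, so 1738 = 11P and P = 158.
Y = 3636 − 4·158 = 3004.

P = 158, Y = 3004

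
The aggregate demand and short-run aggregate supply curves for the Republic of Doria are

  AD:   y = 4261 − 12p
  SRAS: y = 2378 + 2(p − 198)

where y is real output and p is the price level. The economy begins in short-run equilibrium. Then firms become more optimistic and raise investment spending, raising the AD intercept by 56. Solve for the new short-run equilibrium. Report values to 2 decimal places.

This is a positive demand shock: AD shifts right.
New AD: y = 4317 − 12p.
SRAS can be written y = 1982 + 2p.
Set AD = SRAS: 4317 − 12p = 1982 + 2p, so 2335 = 14p and p = 166.79.
Substituting into AD, y = 2315.57.

p = 166.79, y = 2315.57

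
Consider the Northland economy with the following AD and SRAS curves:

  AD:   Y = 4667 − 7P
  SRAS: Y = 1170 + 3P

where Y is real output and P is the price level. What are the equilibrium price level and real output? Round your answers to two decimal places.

P = 349.70, Y = 2219.10

Set AD = SRAS: 4667 − 7P = 1170 + 3P, so 3497 = 10P and P = 349.70.
Substituting into AD, Y = 4667 − 7P = 2219.10.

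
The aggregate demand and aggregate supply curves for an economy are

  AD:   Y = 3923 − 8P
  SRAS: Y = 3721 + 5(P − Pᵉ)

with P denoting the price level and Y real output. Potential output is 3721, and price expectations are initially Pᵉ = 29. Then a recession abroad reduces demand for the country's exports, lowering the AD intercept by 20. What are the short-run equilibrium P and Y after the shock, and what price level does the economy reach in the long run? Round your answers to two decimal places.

AD shifts left: new AD is Y = 3903 − 8P. With Pᵉ = 29, SRAS is Y = 3576 + 5P.
Short run: 3903 − 8P = 3576 + 5P gives 327 = 13P, so P = 25.15 and Y = 3903 − 8P = 3701.77.
Y = 3701.77 is below potential 3721; expectations adjust and SRAS shifts right until Y = 3721.
Long run: on the new AD curve, 3721 = 3903 − 8P gives P = 22.75.

Short run: P = 25.15, Y = 3701.77. Long run: P = 22.75.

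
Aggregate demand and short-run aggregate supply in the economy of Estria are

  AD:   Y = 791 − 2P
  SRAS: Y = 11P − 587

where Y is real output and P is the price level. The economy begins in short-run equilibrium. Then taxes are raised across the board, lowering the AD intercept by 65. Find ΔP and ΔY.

ΔP = -5, ΔY = -55

This is a negative demand shock: AD shifts left.
New AD: Y = 726 − 2P.
Set AD = SRAS: 726 − 2P = 11P − 587, so 1313 = 13P and P = 101.
Y = 726 − 2·101 = 524.
Initially P = 106, Y = 579, so ΔP = -5 and ΔY = -55.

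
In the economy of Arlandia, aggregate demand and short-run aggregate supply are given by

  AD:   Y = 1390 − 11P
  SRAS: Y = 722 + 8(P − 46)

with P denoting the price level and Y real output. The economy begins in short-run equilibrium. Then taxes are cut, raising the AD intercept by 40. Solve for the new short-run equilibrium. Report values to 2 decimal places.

P = 56.63, Y = 807.05

This is a positive demand shock: AD shifts right.
New AD: Y = 1430 − 11P.
SRAS can be written Y = 354 + 8P.
Set AD = SRAS: 1430 − 11P = 354 + 8P, so 1076 = 19P and P = 56.63.
Substituting into AD, Y = 807.05.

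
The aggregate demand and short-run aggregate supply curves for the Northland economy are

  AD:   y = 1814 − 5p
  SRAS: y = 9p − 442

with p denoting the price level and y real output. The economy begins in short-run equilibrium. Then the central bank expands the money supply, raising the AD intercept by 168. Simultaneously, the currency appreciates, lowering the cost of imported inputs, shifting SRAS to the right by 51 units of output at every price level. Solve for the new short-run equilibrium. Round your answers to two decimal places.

After both shocks: AD is y = 1982 − 5p and SRAS is y = 9p − 391.
Setting them equal: 2373 = 14p, so p = 169.50.
Substituting into AD, y = 1134.50.

p = 169.50, y = 1134.50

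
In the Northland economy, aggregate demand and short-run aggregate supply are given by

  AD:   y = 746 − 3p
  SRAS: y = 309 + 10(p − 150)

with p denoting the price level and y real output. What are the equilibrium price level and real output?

Write SRAS as y = 309 + 10p − 1500 = 10p − 1191.
Set AD = SRAS: 746 − 3p = 10p − 1191, so 1937 = 13p and p = 149.
Then y = 746 − 3·149 = 299.

p = 149, y = 299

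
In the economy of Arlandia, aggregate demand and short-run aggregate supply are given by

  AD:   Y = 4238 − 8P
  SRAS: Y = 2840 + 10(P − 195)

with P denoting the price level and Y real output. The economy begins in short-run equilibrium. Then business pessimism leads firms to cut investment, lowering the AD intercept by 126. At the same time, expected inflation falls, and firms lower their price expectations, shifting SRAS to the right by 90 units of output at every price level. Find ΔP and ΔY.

ΔP = -12, ΔY = -30

After both shocks: AD is Y = 4112 − 8P and SRAS is Y = 980 + 10P.
Setting them equal: 3132 = 18P, so P = 174.
Y = 4112 − 8·174 = 2720.
Initially P = 186, Y = 2750, so ΔP = -12 and ΔY = -30.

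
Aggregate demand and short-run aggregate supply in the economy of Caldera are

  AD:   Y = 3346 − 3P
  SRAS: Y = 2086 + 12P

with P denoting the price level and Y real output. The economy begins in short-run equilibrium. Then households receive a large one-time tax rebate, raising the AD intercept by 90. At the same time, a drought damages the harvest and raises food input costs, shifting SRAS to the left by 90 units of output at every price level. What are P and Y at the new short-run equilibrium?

After both shocks: AD is Y = 3436 − 3P and SRAS is Y = 1996 + 12P.
Setting them equal: 1440 = 15P, so P = 96.
Y = 3436 − 3·96 = 3148.

P = 96, Y = 3148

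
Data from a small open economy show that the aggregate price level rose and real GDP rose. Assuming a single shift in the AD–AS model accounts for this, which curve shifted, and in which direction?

P rose and Y rose. An AD shift moves P and Y in the same direction; an SRAS shift moves them in opposite directions.
Here P and Y moved in the same direction, so the AD curve shifted.
Since Y rose, AD shifted right.

AD shifted right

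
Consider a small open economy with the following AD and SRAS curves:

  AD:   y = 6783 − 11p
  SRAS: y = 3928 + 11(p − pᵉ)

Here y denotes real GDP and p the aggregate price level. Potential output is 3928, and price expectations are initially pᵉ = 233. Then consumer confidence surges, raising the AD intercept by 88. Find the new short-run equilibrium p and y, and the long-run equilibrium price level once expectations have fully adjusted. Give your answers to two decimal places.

AD shifts right: new AD is y = 6871 − 11p. With pᵉ = 233, SRAS is y = 1365 + 11p.
Short run: 6871 − 11p = 1365 + 11p gives 5506 = 22p, so p = 250.27 and y = 6871 − 11p = 4118.00.
y = 4118.00 is above potential 3928; expectations adjust and SRAS shifts left until y = 3928.
Long run: on the new AD curve, 3928 = 6871 − 11p gives p = 267.55.

Short run: p = 250.27, y = 4118.00. Long run: p = 267.55.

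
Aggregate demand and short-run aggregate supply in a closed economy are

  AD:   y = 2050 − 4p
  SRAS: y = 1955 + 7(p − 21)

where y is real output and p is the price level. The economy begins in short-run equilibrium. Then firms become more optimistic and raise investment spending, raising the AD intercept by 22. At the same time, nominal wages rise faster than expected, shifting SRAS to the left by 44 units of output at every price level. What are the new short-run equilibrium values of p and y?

p = 28, y = 1960

After both shocks: AD is y = 2072 − 4p and SRAS is y = 1764 + 7p.
Setting them equal: 308 = 11p, so p = 28.
y = 2072 − 4·28 = 1960.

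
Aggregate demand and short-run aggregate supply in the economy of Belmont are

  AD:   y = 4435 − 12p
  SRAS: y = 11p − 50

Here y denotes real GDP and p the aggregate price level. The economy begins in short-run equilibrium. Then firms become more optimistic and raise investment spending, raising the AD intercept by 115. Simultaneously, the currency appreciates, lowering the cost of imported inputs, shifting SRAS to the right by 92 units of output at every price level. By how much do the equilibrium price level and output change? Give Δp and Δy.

After both shocks: AD is y = 4550 − 12p and SRAS is y = 42 + 11p.
Setting them equal: 4508 = 23p, so p = 196.
y = 4550 − 12·196 = 2198.
Initially p = 195, y = 2095, so Δp = +1 and Δy = +103.

Δp = +1, Δy = +103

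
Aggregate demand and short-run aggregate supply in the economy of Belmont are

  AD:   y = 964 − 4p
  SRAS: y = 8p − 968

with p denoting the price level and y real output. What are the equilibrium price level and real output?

p = 161, y = 320

Set AD = SRAS: 964 − 4p = 8p − 968, so 1932 = 12p and p = 161.
Then y = 964 − 4·161 = 320.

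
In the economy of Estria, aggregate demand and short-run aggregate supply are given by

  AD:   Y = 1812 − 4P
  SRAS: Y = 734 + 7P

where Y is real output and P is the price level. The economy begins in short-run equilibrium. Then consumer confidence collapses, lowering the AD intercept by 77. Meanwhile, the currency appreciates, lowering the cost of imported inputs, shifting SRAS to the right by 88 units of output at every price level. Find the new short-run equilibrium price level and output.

P = 83, Y = 1403

After both shocks: AD is Y = 1735 − 4P and SRAS is Y = 822 + 7P.
Setting them equal: 913 = 11P, so P = 83.
Y = 1735 − 4·83 = 1403.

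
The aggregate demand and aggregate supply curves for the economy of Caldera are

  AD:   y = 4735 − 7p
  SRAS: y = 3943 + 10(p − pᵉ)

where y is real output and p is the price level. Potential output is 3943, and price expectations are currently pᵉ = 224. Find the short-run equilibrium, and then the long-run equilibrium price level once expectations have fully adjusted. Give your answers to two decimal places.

Short run: p = 178.35, y = 3486.53. Long run: p = 113.14.

Short run: with pᵉ = 224, SRAS is y = 1703 + 10p. Setting AD = SRAS gives 3032 = 17p, so p = 178.35 and y = 4735 − 7p = 3486.53.
Output 3486.53 is below potential 3943, so over time expected prices fall and SRAS shifts right until y returns to 3943.
Long run: y = 3943 on the AD curve gives 3943 = 4735 − 7p, so p = 113.14.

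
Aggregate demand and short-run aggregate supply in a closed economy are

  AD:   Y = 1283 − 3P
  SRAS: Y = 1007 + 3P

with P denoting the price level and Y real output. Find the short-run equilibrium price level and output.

P = 46, Y = 1145

Set AD = SRAS: 1283 − 3P = 1007 + 3P, so 276 = 6P and P = 46.
Then Y = 1283 − 3·46 = 1145.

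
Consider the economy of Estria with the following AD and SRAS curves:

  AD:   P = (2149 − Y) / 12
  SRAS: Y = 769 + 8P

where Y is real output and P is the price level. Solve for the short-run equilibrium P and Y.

P = 69, Y = 1321

Rearrange AD to Y = 2149 − 12P.
Set AD = SRAS: 2149 − 12P = 769 + 8P, so 1380 = 20P and P = 69.
Then Y = 2149 − 12·69 = 1321.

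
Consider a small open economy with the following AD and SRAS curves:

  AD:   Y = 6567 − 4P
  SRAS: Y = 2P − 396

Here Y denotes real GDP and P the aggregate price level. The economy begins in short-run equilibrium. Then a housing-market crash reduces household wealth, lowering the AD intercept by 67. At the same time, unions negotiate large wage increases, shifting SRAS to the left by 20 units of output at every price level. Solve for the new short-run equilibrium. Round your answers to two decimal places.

After both shocks: AD is Y = 6500 − 4P and SRAS is Y = 2P − 416.
Setting them equal: 6916 = 6P, so P = 1152.67.
Substituting into AD, Y = 1889.33.

P = 1152.67, Y = 1889.33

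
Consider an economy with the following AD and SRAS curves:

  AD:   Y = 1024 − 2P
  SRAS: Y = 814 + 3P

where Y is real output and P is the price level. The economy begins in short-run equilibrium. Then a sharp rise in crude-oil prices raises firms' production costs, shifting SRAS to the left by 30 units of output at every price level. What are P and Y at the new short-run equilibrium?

P = 48, Y = 928

This is a negative supply shock: SRAS shifts left.
New SRAS: Y = 784 + 3P.
Set AD = SRAS: 1024 − 2P = 784 + 3P, so 240 = 5P and P = 48.
Y = 1024 − 2·48 = 928.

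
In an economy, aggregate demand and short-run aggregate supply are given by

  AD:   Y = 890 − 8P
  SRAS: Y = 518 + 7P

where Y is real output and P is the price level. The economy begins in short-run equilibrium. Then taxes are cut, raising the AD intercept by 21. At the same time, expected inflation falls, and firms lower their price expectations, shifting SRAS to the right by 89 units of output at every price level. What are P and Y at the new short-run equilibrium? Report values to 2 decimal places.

After both shocks: AD is Y = 911 − 8P and SRAS is Y = 607 + 7P.
Setting them equal: 304 = 15P, so P = 20.27.
Substituting into AD, Y = 748.87.

P = 20.27, Y = 748.87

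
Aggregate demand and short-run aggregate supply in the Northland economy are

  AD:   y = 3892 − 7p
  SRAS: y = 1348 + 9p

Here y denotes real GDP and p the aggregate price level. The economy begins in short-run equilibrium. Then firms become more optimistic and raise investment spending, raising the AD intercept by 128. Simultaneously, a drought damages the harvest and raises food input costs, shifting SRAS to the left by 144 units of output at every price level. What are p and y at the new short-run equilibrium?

After both shocks: AD is y = 4020 − 7p and SRAS is y = 1204 + 9p.
Setting them equal: 2816 = 16p, so p = 176.
y = 4020 − 7·176 = 2788.

p = 176, y = 2788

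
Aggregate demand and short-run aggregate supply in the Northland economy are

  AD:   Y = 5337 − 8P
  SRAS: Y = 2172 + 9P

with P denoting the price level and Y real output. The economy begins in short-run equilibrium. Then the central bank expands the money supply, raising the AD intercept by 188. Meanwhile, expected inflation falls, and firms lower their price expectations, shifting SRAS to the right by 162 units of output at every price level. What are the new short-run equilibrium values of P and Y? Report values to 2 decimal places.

After both shocks: AD is Y = 5525 − 8P and SRAS is Y = 2334 + 9P.
Setting them equal: 3191 = 17P, so P = 187.71.
Substituting into AD, Y = 4023.35.

P = 187.71, Y = 4023.35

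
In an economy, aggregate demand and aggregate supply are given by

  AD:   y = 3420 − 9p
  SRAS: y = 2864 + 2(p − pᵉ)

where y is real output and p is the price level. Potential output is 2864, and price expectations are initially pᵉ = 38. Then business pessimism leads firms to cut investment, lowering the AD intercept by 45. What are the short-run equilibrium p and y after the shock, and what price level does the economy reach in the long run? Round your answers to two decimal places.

AD shifts left: new AD is y = 3375 − 9p. With pᵉ = 38, SRAS is y = 2788 + 2p.
Short run: 3375 − 9p = 2788 + 2p gives 587 = 11p, so p = 53.36 and y = 3375 − 9p = 2894.73.
y = 2894.73 is above potential 2864; expectations adjust and SRAS shifts left until y = 2864.
Long run: on the new AD curve, 2864 = 3375 − 9p gives p = 56.78.

Short run: p = 53.36, y = 2894.73. Long run: p = 56.78.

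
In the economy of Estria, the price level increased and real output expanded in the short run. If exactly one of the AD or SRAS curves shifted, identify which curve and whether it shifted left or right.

AD shifted right

P rose and Y rose. An AD shift moves P and Y in the same direction; an SRAS shift moves them in opposite directions.
Here P and Y moved in the same direction, so the AD curve shifted.
Since Y rose, AD shifted right.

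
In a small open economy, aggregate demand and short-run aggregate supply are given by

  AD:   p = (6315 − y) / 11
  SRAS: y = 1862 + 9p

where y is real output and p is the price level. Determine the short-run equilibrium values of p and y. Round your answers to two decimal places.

p = 222.65, y = 3865.85

Rearrange AD to y = 6315 − 11p.
Set AD = SRAS: 6315 − 11p = 1862 + 9p, so 4453 = 20p and p = 222.65.
Substituting into AD, y = 6315 − 11p = 3865.85.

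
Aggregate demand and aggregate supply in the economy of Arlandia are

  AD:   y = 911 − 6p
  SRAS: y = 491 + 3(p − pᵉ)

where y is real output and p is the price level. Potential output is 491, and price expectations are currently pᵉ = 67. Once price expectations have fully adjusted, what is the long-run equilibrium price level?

Short run: with pᵉ = 67, SRAS is y = 290 + 3p. Setting AD = SRAS gives 621 = 9p, so p = 69 and y = 911 − 6·69 = 497.
Output 497 is above potential 491, so over time expected prices rise and SRAS shifts left until y returns to 491.
Long run: y = 491 on the AD curve gives 491 = 911 − 6p, so p = 70.

Long-run p = 70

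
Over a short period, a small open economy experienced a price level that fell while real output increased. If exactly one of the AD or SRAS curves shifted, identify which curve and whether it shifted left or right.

SRAS shifted right

P fell and Y rose. An AD shift moves P and Y in the same direction; an SRAS shift moves them in opposite directions.
Here P and Y moved in opposite directions, so the SRAS curve shifted.
Since Y rose, SRAS shifted right.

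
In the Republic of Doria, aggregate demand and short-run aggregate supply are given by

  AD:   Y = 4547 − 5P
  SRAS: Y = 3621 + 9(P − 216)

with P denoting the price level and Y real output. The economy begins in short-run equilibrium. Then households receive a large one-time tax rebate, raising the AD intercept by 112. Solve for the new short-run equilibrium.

This is a positive demand shock: AD shifts right.
New AD: Y = 4659 − 5P.
SRAS can be written Y = 1677 + 9P.
Set AD = SRAS: 4659 − 5P = 1677 + 9P, so 2982 = 14P and P = 213.
Y = 4659 − 5·213 = 3594.

P = 213, Y = 3594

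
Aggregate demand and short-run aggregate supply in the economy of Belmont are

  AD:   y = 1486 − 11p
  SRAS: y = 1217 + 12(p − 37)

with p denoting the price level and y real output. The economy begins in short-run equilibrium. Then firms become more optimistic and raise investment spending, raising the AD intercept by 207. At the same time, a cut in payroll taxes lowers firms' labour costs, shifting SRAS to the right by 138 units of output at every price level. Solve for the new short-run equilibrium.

After both shocks: AD is y = 1693 − 11p and SRAS is y = 911 + 12p.
Setting them equal: 782 = 23p, so p = 34.
y = 1693 − 11·34 = 1319.

p = 34, y = 1319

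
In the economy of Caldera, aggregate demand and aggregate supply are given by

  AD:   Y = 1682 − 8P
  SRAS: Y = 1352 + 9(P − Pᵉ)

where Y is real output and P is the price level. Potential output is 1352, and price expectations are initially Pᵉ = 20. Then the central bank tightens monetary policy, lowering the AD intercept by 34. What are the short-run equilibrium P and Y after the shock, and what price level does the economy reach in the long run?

Short run: P = 28, Y = 1424. Long run: P = 37.

AD shifts left: new AD is Y = 1648 − 8P. With Pᵉ = 20, SRAS is Y = 1172 + 9P.
Short run: 1648 − 8P = 1172 + 9P gives 476 = 17P, so P = 28 and Y = 1648 − 8·28 = 1424.
Y = 1424 is above potential 1352; expectations adjust and SRAS shifts left until Y = 1352.
Long run: on the new AD curve, 1352 = 1648 − 8P gives P = 37.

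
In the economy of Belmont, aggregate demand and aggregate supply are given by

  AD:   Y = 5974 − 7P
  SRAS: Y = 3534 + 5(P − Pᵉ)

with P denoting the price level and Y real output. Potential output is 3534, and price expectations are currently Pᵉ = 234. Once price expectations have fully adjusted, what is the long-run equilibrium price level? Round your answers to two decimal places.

Long-run P = 348.57

Short run: with Pᵉ = 234, SRAS is Y = 2364 + 5P. Setting AD = SRAS gives 3610 = 12P, so P = 300.83 and Y = 5974 − 7P = 3868.17.
Output 3868.17 is above potential 3534, so over time expected prices rise and SRAS shifts left until Y returns to 3534.
Long run: Y = 3534 on the AD curve gives 3534 = 5974 − 7P, so P = 348.57.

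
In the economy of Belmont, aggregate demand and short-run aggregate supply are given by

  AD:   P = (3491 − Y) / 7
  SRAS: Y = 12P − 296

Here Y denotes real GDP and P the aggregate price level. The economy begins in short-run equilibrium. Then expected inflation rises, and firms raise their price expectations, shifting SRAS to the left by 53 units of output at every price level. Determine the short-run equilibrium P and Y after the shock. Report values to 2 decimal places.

This is a negative supply shock: SRAS shifts left.
New SRAS: Y = 12P − 349.
Set AD = SRAS: 3491 − 7P = 12P − 349, so 3840 = 19P and P = 202.11.
Substituting into AD, Y = 2076.26.

P = 202.11, Y = 2076.26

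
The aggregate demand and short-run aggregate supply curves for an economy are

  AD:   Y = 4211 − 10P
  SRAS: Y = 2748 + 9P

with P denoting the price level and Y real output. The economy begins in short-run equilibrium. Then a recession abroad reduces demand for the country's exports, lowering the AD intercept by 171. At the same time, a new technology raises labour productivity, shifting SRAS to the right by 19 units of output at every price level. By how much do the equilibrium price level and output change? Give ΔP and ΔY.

After both shocks: AD is Y = 4040 − 10P and SRAS is Y = 2767 + 9P.
Setting them equal: 1273 = 19P, so P = 67.
Y = 4040 − 10·67 = 3370.
Initially P = 77, Y = 3441, so ΔP = -10 and ΔY = -71.

ΔP = -10, ΔY = -71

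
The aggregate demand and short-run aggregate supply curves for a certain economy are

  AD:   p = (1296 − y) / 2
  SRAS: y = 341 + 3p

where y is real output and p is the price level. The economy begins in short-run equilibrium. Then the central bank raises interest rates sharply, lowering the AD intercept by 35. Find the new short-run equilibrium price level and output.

This is a negative demand shock: AD shifts left.
New AD: y = 1261 − 2p.
Set AD = SRAS: 1261 − 2p = 341 + 3p, so 920 = 5p and p = 184.
y = 1261 − 2·184 = 893.

p = 184, y = 893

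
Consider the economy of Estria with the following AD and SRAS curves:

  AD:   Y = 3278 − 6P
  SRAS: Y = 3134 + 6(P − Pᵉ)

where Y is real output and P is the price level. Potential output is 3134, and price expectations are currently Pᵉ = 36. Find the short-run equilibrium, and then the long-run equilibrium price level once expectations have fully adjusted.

Short run: P = 30, Y = 3098. Long run: P = 24.

Short run: with Pᵉ = 36, SRAS is Y = 2918 + 6P. Setting AD = SRAS gives 360 = 12P, so P = 30 and Y = 3278 − 6·30 = 3098.
Output 3098 is below potential 3134, so over time expected prices fall and SRAS shifts right until Y returns to 3134.
Long run: Y = 3134 on the AD curve gives 3134 = 3278 − 6P, so P = 24.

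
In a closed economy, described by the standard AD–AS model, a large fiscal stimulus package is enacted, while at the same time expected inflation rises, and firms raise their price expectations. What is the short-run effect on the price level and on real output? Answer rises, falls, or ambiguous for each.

Price level: rises; output: ambiguous

The first event is a positive demand shock: AD shifts right, which by itself pushes P up and Y up.
The second is an adverse supply shock: SRAS shifts left, which by itself pushes P up and Y down.
Both shocks push P up, so P rises. The two shocks push Y in opposite directions, so the effect on Y is ambiguous.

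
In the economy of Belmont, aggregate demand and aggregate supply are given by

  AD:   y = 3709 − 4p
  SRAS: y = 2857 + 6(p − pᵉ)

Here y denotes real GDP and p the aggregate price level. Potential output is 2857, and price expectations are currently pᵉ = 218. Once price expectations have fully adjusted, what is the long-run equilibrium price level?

Short run: with pᵉ = 218, SRAS is y = 1549 + 6p. Setting AD = SRAS gives 2160 = 10p, so p = 216 and y = 3709 − 4·216 = 2845.
Output 2845 is below potential 2857, so over time expected prices fall and SRAS shifts right until y returns to 2857.
Long run: y = 2857 on the AD curve gives 2857 = 3709 − 4p, so p = 213.

Long-run p = 213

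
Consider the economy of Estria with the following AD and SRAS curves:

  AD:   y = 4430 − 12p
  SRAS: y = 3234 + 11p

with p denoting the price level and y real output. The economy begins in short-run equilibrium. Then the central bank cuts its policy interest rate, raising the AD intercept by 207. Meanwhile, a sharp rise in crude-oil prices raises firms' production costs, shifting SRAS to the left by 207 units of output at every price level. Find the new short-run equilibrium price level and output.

p = 70, y = 3797

After both shocks: AD is y = 4637 − 12p and SRAS is y = 3027 + 11p.
Setting them equal: 1610 = 23p, so p = 70.
y = 4637 − 12·70 = 3797.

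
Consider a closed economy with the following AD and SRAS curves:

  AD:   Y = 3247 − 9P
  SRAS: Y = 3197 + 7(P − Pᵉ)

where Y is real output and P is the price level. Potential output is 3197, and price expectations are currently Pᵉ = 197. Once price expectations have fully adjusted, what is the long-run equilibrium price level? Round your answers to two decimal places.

Long-run P = 5.56

Short run: with Pᵉ = 197, SRAS is Y = 1818 + 7P. Setting AD = SRAS gives 1429 = 16P, so P = 89.31 and Y = 3247 − 9P = 2443.19.
Output 2443.19 is below potential 3197, so over time expected prices fall and SRAS shifts right until Y returns to 3197.
Long run: Y = 3197 on the AD curve gives 3197 = 3247 − 9P, so P = 5.56.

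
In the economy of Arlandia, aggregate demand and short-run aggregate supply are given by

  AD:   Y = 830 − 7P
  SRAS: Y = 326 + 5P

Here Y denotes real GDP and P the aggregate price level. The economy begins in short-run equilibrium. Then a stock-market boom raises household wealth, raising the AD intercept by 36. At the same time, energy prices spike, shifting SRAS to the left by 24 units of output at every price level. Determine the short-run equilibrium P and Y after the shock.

After both shocks: AD is Y = 866 − 7P and SRAS is Y = 302 + 5P.
Setting them equal: 564 = 12P, so P = 47.
Y = 866 − 7·47 = 537.

P = 47, Y = 537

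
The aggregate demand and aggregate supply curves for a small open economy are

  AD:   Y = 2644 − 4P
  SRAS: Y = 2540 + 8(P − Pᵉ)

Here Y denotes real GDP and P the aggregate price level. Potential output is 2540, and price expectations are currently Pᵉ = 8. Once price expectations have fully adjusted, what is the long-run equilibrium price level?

Long-run P = 26

Short run: with Pᵉ = 8, SRAS is Y = 2476 + 8P. Setting AD = SRAS gives 168 = 12P, so P = 14 and Y = 2644 − 4·14 = 2588.
Output 2588 is above potential 2540, so over time expected prices rise and SRAS shifts left until Y returns to 2540.
Long run: Y = 2540 on the AD curve gives 2540 = 2644 − 4P, so P = 26.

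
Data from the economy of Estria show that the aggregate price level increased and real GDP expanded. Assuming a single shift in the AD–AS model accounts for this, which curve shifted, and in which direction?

P rose and Y rose. An AD shift moves P and Y in the same direction; an SRAS shift moves them in opposite directions.
Here P and Y moved in the same direction, so the AD curve shifted.
Since Y rose, AD shifted right.

AD shifted right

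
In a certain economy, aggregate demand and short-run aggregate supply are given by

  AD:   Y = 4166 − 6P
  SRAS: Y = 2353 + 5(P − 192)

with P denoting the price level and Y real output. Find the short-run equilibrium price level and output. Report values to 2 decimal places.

P = 252.09, Y = 2653.45

Write SRAS as Y = 2353 + 5P − 960 = 1393 + 5P.
Set AD = SRAS: 4166 − 6P = 1393 + 5P, so 2773 = 11P and P = 252.09.
Substituting into AD, Y = 4166 − 6P = 2653.45.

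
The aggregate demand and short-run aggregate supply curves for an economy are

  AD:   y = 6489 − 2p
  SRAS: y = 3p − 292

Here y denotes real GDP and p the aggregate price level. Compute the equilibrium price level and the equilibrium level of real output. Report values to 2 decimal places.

Set AD = SRAS: 6489 − 2p = 3p − 292, so 6781 = 5p and p = 1356.20.
Substituting into AD, y = 6489 − 2p = 3776.60.

p = 1356.20, y = 3776.60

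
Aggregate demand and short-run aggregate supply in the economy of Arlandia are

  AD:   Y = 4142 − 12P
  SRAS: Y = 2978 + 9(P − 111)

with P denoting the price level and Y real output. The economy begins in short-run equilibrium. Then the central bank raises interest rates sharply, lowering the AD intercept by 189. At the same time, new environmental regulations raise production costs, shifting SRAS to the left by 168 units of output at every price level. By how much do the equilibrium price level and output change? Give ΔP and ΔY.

After both shocks: AD is Y = 3953 − 12P and SRAS is Y = 1811 + 9P.
Setting them equal: 2142 = 21P, so P = 102.
Y = 3953 − 12·102 = 2729.
Initially P = 103, Y = 2906, so ΔP = -1 and ΔY = -177.

ΔP = -1, ΔY = -177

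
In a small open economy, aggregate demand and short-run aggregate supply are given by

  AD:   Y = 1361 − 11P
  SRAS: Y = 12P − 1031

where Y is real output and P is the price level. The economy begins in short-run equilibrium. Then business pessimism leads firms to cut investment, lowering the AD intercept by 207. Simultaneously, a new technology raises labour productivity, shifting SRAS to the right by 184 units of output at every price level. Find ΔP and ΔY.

After both shocks: AD is Y = 1154 − 11P and SRAS is Y = 12P − 847.
Setting them equal: 2001 = 23P, so P = 87.
Y = 1154 − 11·87 = 197.
Initially P = 104, Y = 217, so ΔP = -17 and ΔY = -20.

ΔP = -17, ΔY = -20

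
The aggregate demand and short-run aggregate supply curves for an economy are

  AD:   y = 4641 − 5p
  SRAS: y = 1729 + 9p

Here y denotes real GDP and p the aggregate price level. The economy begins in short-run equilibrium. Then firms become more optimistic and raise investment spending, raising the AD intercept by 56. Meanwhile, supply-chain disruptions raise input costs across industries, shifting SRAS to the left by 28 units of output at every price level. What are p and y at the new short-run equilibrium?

p = 214, y = 3627

After both shocks: AD is y = 4697 − 5p and SRAS is y = 1701 + 9p.
Setting them equal: 2996 = 14p, so p = 214.
y = 4697 − 5·214 = 3627.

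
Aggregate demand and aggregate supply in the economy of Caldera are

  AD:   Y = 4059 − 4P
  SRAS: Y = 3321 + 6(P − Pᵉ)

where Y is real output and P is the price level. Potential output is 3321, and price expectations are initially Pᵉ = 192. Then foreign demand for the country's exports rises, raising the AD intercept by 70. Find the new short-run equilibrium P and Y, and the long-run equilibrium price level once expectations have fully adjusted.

AD shifts right: new AD is Y = 4129 − 4P. With Pᵉ = 192, SRAS is Y = 2169 + 6P.
Short run: 4129 − 4P = 2169 + 6P gives 1960 = 10P, so P = 196 and Y = 4129 − 4·196 = 3345.
Y = 3345 is above potential 3321; expectations adjust and SRAS shifts left until Y = 3321.
Long run: on the new AD curve, 3321 = 4129 − 4P gives P = 202.

Short run: P = 196, Y = 3345. Long run: P = 202.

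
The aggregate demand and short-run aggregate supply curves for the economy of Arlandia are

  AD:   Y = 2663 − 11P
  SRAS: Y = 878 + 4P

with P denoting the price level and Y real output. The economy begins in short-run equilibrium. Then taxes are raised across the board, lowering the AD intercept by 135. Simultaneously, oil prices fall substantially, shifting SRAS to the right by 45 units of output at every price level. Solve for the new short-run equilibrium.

P = 107, Y = 1351

After both shocks: AD is Y = 2528 − 11P and SRAS is Y = 923 + 4P.
Setting them equal: 1605 = 15P, so P = 107.
Y = 2528 − 11·107 = 1351.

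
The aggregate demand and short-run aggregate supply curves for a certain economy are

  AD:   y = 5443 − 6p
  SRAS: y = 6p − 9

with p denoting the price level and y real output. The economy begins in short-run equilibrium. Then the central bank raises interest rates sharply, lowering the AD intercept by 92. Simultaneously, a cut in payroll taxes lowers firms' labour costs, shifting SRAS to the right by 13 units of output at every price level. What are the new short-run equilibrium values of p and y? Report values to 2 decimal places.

After both shocks: AD is y = 5351 − 6p and SRAS is y = 4 + 6p.
Setting them equal: 5347 = 12p, so p = 445.58.
Substituting into AD, y = 2677.50.

p = 445.58, y = 2677.50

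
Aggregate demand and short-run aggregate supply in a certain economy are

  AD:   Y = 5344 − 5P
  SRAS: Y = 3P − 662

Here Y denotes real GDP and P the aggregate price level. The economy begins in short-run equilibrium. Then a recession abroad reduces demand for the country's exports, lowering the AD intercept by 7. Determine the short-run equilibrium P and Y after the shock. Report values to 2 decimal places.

This is a negative demand shock: AD shifts left.
New AD: Y = 5337 − 5P.
Set AD = SRAS: 5337 − 5P = 3P − 662, so 5999 = 8P and P = 749.88.
Substituting into AD, Y = 1587.63.

P = 749.88, Y = 1587.63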